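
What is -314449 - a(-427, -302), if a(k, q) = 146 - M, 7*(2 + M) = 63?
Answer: -314588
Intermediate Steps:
M = 7 (M = -2 + (1/7)*63 = -2 + 9 = 7)
a(k, q) = 139 (a(k, q) = 146 - 1*7 = 146 - 7 = 139)
-314449 - a(-427, -302) = -314449 - 1*139 = -314449 - 139 = -314588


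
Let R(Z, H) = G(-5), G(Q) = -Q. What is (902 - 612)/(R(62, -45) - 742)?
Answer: -290/737 ≈ -0.39349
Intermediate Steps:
R(Z, H) = 5 (R(Z, H) = -1*(-5) = 5)
(902 - 612)/(R(62, -45) - 742) = (902 - 612)/(5 - 742) = 290/(-737) = 290*(-1/737) = -290/737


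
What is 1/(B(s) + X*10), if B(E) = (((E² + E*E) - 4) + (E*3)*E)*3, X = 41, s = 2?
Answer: 1/458 ≈ 0.0021834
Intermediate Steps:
B(E) = -12 + 15*E² (B(E) = (((E² + E²) - 4) + (3*E)*E)*3 = ((2*E² - 4) + 3*E²)*3 = ((-4 + 2*E²) + 3*E²)*3 = (-4 + 5*E²)*3 = -12 + 15*E²)
1/(B(s) + X*10) = 1/((-12 + 15*2²) + 41*10) = 1/((-12 + 15*4) + 410) = 1/((-12 + 60) + 410) = 1/(48 + 410) = 1/458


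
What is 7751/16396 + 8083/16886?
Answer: 131706127/138431428 ≈ 0.95142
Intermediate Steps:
7751/16396 + 8083/16886 = 131706127/138431428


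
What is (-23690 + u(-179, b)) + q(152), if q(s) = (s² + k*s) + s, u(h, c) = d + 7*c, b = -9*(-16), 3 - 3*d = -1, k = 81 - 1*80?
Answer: 2182/3 ≈ 727.33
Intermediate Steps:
k = 1 (k = 81 - 80 = 1)
d = 4/3 (d = 1 - ⅓*(-1) = 1 + ⅓ = 4/3 ≈ 1.3333)
b = 144
u(h, c) = 4/3 + 7*c
q(s) = s² + 2*s (q(s) = (s² + 1*s) + s = (s² + s) + s = (s + s²) + s = s² + 2*s)
(-23690 + u(-179, b)) + q(152) = (-23690 + (4/3 + 7*144)) + 152*(2 + 152) = (-23690 + (4/3 + 1008)) + 152*154 = (-23690 + 3028/3) + 23408 = -68042/3 + 23408 = 2182/3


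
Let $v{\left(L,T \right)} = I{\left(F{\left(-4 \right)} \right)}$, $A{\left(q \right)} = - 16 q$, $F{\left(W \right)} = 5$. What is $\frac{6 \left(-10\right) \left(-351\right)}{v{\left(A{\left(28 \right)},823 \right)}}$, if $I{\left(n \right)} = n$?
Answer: $4212$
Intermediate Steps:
$v{\left(L,T \right)} = 5$
$\frac{6 \left(-10\right) \left(-351\right)}{v{\left(A{\left(28 \right)},823 \right)}} = \frac{6 \left(-10\right) \left(-351\right)}{5} = \left(-60\right) \left(-351\right) \frac{1}{5} = 21060 \cdot \frac{1}{5} = 4212$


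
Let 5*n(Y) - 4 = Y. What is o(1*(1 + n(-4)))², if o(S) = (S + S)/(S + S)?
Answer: 1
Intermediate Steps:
n(Y) = ⅘ + Y/5
o(S) = 1 (o(S) = (2*S)/((2*S)) = (2*S)*(1/(2*S)) = 1)
o(1*(1 + n(-4)))² = 1² = 1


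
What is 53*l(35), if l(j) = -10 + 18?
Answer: 424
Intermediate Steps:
l(j) = 8
53*l(35) = 53*8 = 424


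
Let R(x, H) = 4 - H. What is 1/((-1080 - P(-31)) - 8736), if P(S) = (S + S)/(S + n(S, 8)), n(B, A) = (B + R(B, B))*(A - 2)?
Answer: -7/68774 ≈ -0.00010178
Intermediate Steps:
n(B, A) = -8 + 4*A (n(B, A) = (B + (4 - B))*(A - 2) = 4*(-2 + A) = -8 + 4*A)
P(S) = 2*S/(24 + S) (P(S) = (S + S)/(S + (-8 + 4*8)) = (2*S)/(S + (-8 + 32)) = (2*S)/(S + 24) = (2*S)/(24 + S) = 2*S/(24 + S))
1/((-1080 - P(-31)) - 8736) = 1/((-1080 - 2*(-31)/(24 - 31)) - 8736) = 1/((-1080 - 2*(-31)/(-7)) - 8736) = 1/((-1080 - 2*(-31)*(-1)/7) - 8736) = 1/((-1080 - 1*62/7) - 8736) = 1/((-1080 - 62/7) - 8736) = 1/(-7622/7 - 8736) = 1/(-68774/7) = -7/68774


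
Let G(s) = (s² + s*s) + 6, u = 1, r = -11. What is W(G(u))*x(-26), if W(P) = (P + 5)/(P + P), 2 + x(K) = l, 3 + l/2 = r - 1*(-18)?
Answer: 39/8 ≈ 4.8750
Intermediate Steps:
l = 8 (l = -6 + 2*(-11 - 1*(-18)) = -6 + 2*(-11 + 18) = -6 + 2*7 = -6 + 14 = 8)
x(K) = 6 (x(K) = -2 + 8 = 6)
G(s) = 6 + 2*s² (G(s) = (s² + s²) + 6 = 2*s² + 6 = 6 + 2*s²)
W(P) = (5 + P)/(2*P) (W(P) = (5 + P)/((2*P)) = (5 + P)*(1/(2*P)) = (5 + P)/(2*P))
W(G(u))*x(-26) = ((5 + (6 + 2*1²))/(2*(6 + 2*1²)))*6 = ((5 + (6 + 2*1))/(2*(6 + 2*1)))*6 = ((5 + (6 + 2))/(2*(6 + 2)))*6 = ((½)*(5 + 8)/8)*6 = ((½)*(⅛)*13)*6 = (13/16)*6 = 39/8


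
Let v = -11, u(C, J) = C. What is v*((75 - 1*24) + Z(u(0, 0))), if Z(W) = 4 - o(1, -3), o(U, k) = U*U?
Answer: -594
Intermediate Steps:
o(U, k) = U**2
Z(W) = 3 (Z(W) = 4 - 1*1**2 = 4 - 1*1 = 4 - 1 = 3)
v*((75 - 1*24) + Z(u(0, 0))) = -11*((75 - 1*24) + 3) = -11*((75 - 24) + 3) = -11*(51 + 3) = -11*54 = -594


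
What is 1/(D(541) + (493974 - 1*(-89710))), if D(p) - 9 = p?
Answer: 1/584234 ≈ 1.7116e-6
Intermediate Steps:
D(p) = 9 + p
1/(D(541) + (493974 - 1*(-89710))) = 1/((9 + 541) + (493974 - 1*(-89710))) = 1/(550 + (493974 + 89710)) = 1/(550 + 583684) = 1/584234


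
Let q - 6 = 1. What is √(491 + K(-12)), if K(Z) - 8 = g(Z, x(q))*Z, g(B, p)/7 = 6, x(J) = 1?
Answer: I*√5 ≈ 2.2361*I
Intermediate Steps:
q = 7 (q = 6 + 1 = 7)
g(B, p) = 42 (g(B, p) = 7*6 = 42)
K(Z) = 8 + 42*Z
√(491 + K(-12)) = √(491 + (8 + 42*(-12))) = √(491 + (8 - 504)) = √(491 - 496) = √(-5) = I*√5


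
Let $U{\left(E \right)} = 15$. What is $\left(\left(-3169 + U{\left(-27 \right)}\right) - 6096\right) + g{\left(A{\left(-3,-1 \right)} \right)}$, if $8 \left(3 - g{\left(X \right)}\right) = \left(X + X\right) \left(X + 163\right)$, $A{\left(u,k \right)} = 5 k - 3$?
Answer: $-8937$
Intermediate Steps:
$A{\left(u,k \right)} = -3 + 5 k$
$g{\left(X \right)} = 3 - \frac{X \left(163 + X\right)}{4}$ ($g{\left(X \right)} = 3 - \frac{\left(X + X\right) \left(X + 163\right)}{8} = 3 - \frac{2 X \left(163 + X\right)}{8} = 3 - \frac{X \left(163 + X\right)}{4}$)
$\left(\left(-3169 + U{\left(-27 \right)}\right) - 6096\right) + g{\left(A{\left(-3,-1 \right)} \right)} = \left(\left(-3169 + 15\right) - 6096\right) - \left(-3 + \frac{\left(-3 + 5 \left(-1\right)\right)^{2}}{4} + \frac{163 \left(-3 + 5 \left(-1\right)\right)}{4}\right) = \left(-3154 - 6096\right) - \left(-3 + \frac{\left(-3 - 5\right)^{2}}{4} + \frac{163 \left(-3 - 5\right)}{4}\right) = -9250 - \left(-329 + 16\right) = -9250 + \left(3 + 326 - 16\right) = -9250 + 313 = -8937$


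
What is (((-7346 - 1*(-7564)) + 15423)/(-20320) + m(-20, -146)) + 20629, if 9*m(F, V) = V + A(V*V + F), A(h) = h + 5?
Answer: 4202360351/182880 ≈ 22979.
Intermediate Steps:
A(h) = 5 + h
m(F, V) = 5/9 + F/9 + V/9 + V²/9 (m(F, V) = (V + (5 + (V*V + F)))/9 = (V + (5 + (V² + F)))/9 = (V + (5 + (F + V²)))/9 = (V + (5 + F + V²))/9 = (5 + F + V + V²)/9 = 5/9 + F/9 + V/9 + V²/9)
(((-7346 - 1*(-7564)) + 15423)/(-20320) + m(-20, -146)) + 20629 = (((-7346 - 1*(-7564)) + 15423)/(-20320) + (5/9 + (⅑)*(-20) + (⅑)*(-146) + (⅑)*(-146)²)) + 20629 = (((-7346 + 7564) + 15423)*(-1/20320) + (5/9 - 20/9 - 146/9 + (⅑)*21316)) + 20629 = ((218 + 15423)*(-1/20320) + (5/9 - 20/9 - 146/9 + 21316/9)) + 20629 = (15641*(-1/20320) + 21155/9) + 20629 = (-15641/20320 + 21155/9) + 20629 = 429728831/182880 + 20629 = 4202360351/182880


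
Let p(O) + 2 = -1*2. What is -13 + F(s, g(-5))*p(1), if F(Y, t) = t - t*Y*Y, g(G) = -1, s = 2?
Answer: -25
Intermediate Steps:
p(O) = -4 (p(O) = -2 - 1*2 = -2 - 2 = -4)
F(Y, t) = t - t*Y**2 (F(Y, t) = t - Y*t*Y = t - t*Y**2)
-13 + F(s, g(-5))*p(1) = -13 - (1 - 1*2**2)*(-4) = -13 - (1 - 1*4)*(-4) = -13 - (1 - 4)*(-4) = -13 - 1*(-3)*(-4) = -13 + 3*(-4) = -13 - 12 = -25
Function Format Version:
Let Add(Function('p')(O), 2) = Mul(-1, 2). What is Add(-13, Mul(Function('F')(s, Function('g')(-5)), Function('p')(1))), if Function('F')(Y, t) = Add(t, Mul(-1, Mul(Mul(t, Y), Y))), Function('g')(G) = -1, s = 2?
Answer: -25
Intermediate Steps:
Function('p')(O) = -4 (Function('p')(O) = Add(-2, Mul(-1, 2)) = Add(-2, -2) = -4)
Function('F')(Y, t) = Add(t, Mul(-1, t, Pow(Y, 2))) (Function('F')(Y, t) = Add(t, Mul(-1, Mul(Mul(Y, t), Y))) = Add(t, Mul(-1, Mul(t, Pow(Y, 2)))) = Add(t, Mul(-1, t, Pow(Y, 2))))
Add(-13, Mul(Function('F')(s, Function('g')(-5)), Function('p')(1))) = Add(-13, Mul(Mul(-1, Add(1, Mul(-1, Pow(2, 2)))), -4)) = Add(-13, Mul(Mul(-1, Add(1, Mul(-1, 4))), -4)) = Add(-13, Mul(Mul(-1, Add(1, -4)), -4)) = Add(-13, Mul(Mul(-1, -3), -4)) = Add(-13, Mul(3, -4)) = Add(-13, -12) = -25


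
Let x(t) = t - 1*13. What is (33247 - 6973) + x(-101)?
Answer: 26160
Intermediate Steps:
x(t) = -13 + t (x(t) = t - 13 = -13 + t)
(33247 - 6973) + x(-101) = (33247 - 6973) + (-13 - 101) = 26274 - 114 = 26160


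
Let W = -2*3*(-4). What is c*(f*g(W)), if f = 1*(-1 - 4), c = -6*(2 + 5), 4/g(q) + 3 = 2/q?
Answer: -288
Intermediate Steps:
W = 24 (W = -6*(-4) = 24)
g(q) = 4/(-3 + 2/q)
c = -42 (c = -6*7 = -42)
f = -5 (f = 1*(-5) = -5)
c*(f*g(W)) = -(-210)*(-4*24/(-2 + 3*24)) = -(-210)*(-4*24/(-2 + 72)) = -(-210)*(-4*24/70) = -(-210)*(-4*24*1/70) = -(-210)*(-48)/35 = -42*48/7 = -288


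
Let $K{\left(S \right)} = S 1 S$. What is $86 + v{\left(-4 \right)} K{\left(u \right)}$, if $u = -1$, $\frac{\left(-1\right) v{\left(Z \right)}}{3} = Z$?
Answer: $98$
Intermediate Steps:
$v{\left(Z \right)} = - 3 Z$
$K{\left(S \right)} = S^{2}$ ($K{\left(S \right)} = S S = S^{2}$)
$86 + v{\left(-4 \right)} K{\left(u \right)} = 86 + \left(-3\right) \left(-4\right) \left(-1\right)^{2} = 86 + 12 \cdot 1 = 86 + 12 = 98$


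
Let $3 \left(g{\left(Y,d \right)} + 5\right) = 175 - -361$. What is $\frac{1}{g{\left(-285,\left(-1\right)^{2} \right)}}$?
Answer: $\frac{3}{521} \approx 0.0057582$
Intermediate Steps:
$g{\left(Y,d \right)} = \frac{521}{3}$ ($g{\left(Y,d \right)} = -5 + \frac{175 - -361}{3} = -5 + \frac{175 + 361}{3} = -5 + \frac{1}{3} \cdot 536 = -5 + \frac{536}{3} = \frac{521}{3}$)
$\frac{1}{g{\left(-285,\left(-1\right)^{2} \right)}} = \frac{1}{\frac{521}{3}} = \frac{3}{521}$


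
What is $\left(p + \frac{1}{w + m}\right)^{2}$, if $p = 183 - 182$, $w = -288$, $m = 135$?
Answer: $\frac{23104}{23409} \approx 0.98697$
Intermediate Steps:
$p = 1$ ($p = 183 - 182 = 1$)
$\left(p + \frac{1}{w + m}\right)^{2} = \left(1 + \frac{1}{-288 + 135}\right)^{2} = \left(1 + \frac{1}{-153}\right)^{2} = \left(1 - \frac{1}{153}\right)^{2} = \left(\frac{152}{153}\right)^{2} = \frac{23104}{23409}$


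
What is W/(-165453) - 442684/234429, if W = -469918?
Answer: 4102112330/4309664593 ≈ 0.95184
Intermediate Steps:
W/(-165453) - 442684/234429 = -469918/(-165453) - 442684/234429 = -469918*(-1/165453) - 442684*1/234429 = 469918/165453 - 442684/234429 = 4102112330/4309664593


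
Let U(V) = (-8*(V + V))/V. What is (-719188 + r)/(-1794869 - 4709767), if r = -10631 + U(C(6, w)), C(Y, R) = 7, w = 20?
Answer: 729835/6504636 ≈ 0.11220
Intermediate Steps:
U(V) = -16 (U(V) = (-16*V)/V = -16)
r = -10647 (r = -10631 - 16 = -10647)
(-719188 + r)/(-1794869 - 4709767) = (-719188 - 10647)/(-1794869 - 4709767) = -729835/(-6504636) = -729835*(-1/6504636) = 729835/6504636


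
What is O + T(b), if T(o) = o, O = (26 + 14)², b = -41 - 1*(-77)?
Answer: 1636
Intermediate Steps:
b = 36 (b = -41 + 77 = 36)
O = 1600 (O = 40² = 1600)
O + T(b) = 1600 + 36 = 1636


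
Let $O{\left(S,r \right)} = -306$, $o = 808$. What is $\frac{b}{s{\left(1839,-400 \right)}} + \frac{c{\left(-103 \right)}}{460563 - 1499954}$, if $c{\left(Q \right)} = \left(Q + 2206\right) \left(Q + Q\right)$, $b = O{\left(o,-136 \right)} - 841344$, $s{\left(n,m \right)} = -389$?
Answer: $\frac{874971956952}{404323099} \approx 2164.0$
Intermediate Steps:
$b = -841650$ ($b = -306 - 841344 = -841650$)
$c{\left(Q \right)} = 2 Q \left(2206 + Q\right)$ ($c{\left(Q \right)} = \left(2206 + Q\right) 2 Q = 2 Q \left(2206 + Q\right)$)
$\frac{b}{s{\left(1839,-400 \right)}} + \frac{c{\left(-103 \right)}}{460563 - 1499954} = - \frac{841650}{-389} + \frac{2 \left(-103\right) \left(2206 - 103\right)}{460563 - 1499954} = \left(-841650\right) \left(- \frac{1}{389}\right) + \frac{2 \left(-103\right) 2103}{460563 - 1499954} = \frac{841650}{389} - \frac{433218}{-1039391} = \frac{841650}{389} - - \frac{433218}{1039391} = \frac{841650}{389} + \frac{433218}{1039391} = \frac{874971956952}{404323099}$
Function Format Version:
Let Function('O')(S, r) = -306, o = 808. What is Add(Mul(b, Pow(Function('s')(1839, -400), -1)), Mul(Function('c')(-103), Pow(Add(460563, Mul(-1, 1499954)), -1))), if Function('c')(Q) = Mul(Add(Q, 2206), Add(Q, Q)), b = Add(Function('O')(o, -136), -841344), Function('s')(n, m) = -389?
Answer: Rational(874971956952, 404323099) ≈ 2164.0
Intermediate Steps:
b = -841650 (b = Add(-306, -841344) = -841650)
Function('c')(Q) = Mul(2, Q, Add(2206, Q)) (Function('c')(Q) = Mul(Add(2206, Q), Mul(2, Q)) = Mul(2, Q, Add(2206, Q)))
Add(Mul(b, Pow(Function('s')(1839, -400), -1)), Mul(Function('c')(-103), Pow(Add(460563, Mul(-1, 1499954)), -1))) = Add(Mul(-841650, Pow(-389, -1)), Mul(Mul(2, -103, Add(2206, -103)), Pow(Add(460563, Mul(-1, 1499954)), -1))) = Add(Mul(-841650, Rational(-1, 389)), Mul(Mul(2, -103, 2103), Pow(Add(460563, -1499954), -1))) = Add(Rational(841650, 389), Mul(-433218, Pow(-1039391, -1))) = Add(Rational(841650, 389), Mul(-433218, Rational(-1, 1039391))) = Add(Rational(841650, 389), Rational(433218, 1039391)) = Rational(874971956952, 404323099)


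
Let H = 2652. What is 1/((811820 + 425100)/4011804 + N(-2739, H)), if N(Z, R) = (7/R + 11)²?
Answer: 261254025552/31707459651293 ≈ 0.0082395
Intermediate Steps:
N(Z, R) = (11 + 7/R)²
1/((811820 + 425100)/4011804 + N(-2739, H)) = 1/((811820 + 425100)/4011804 + (7 + 11*2652)²/2652²) = 1/(1236920*(1/4011804) + (7 + 29172)²/7033104) = 1/(309230/1002951 + (1/7033104)*29179²) = 1/(309230/1002951 + (1/7033104)*851414041) = 1/(309230/1002951 + 851414041/7033104) = 1/(31707459651293/261254025552) = 261254025552/31707459651293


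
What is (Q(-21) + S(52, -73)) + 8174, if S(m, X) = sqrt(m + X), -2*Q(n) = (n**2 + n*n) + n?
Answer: 15487/2 + I*sqrt(21) ≈ 7743.5 + 4.5826*I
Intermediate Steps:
Q(n) = -n**2 - n/2 (Q(n) = -((n**2 + n*n) + n)/2 = -((n**2 + n**2) + n)/2 = -(2*n**2 + n)/2 = -(n + 2*n**2)/2 = -n**2 - n/2)
S(m, X) = sqrt(X + m)
(Q(-21) + S(52, -73)) + 8174 = (-1*(-21)*(1/2 - 21) + sqrt(-73 + 52)) + 8174 = (-1*(-21)*(-41/2) + sqrt(-21)) + 8174 = (-861/2 + I*sqrt(21)) + 8174 = 15487/2 + I*sqrt(21)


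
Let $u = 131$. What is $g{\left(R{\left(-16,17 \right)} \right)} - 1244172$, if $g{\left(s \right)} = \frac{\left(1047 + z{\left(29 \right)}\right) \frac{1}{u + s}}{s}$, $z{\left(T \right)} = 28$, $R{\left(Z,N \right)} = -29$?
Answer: $- \frac{3680261851}{2958} \approx -1.2442 \cdot 10^{6}$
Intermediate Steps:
$g{\left(s \right)} = \frac{1075}{s \left(131 + s\right)}$ ($g{\left(s \right)} = \frac{\left(1047 + 28\right) \frac{1}{131 + s}}{s} = \frac{1075 \frac{1}{131 + s}}{s} = \frac{1075}{s \left(131 + s\right)}$)
$g{\left(R{\left(-16,17 \right)} \right)} - 1244172 = \frac{1075}{\left(-29\right) \left(131 - 29\right)} - 1244172 = 1075 \left(- \frac{1}{29}\right) \frac{1}{102} - 1244172 = - \frac{1075}{2958} - 1244172 = - \frac{3680261851}{2958}$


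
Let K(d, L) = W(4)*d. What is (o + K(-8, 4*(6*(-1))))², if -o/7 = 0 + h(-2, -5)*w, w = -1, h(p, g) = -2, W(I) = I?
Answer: 2116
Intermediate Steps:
K(d, L) = 4*d
o = -14 (o = -7*(0 - 2*(-1)) = -7*(0 + 2) = -7*2 = -14)
(o + K(-8, 4*(6*(-1))))² = (-14 + 4*(-8))² = (-14 - 32)² = (-46)² = 2116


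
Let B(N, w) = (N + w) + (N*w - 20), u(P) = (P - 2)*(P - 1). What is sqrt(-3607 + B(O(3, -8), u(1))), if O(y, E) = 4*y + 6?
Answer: 3*I*sqrt(401) ≈ 60.075*I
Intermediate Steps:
O(y, E) = 6 + 4*y
u(P) = (-1 + P)*(-2 + P) (u(P) = (-2 + P)*(-1 + P) = (-1 + P)*(-2 + P))
B(N, w) = -20 + N + w + N*w (B(N, w) = (N + w) + (-20 + N*w) = -20 + N + w + N*w)
sqrt(-3607 + B(O(3, -8), u(1))) = sqrt(-3607 + (-20 + (6 + 4*3) + (2 + 1**2 - 3*1) + (6 + 4*3)*(2 + 1**2 - 3*1))) = sqrt(-3607 + (-20 + (6 + 12) + (2 + 1 - 3) + (6 + 12)*(2 + 1 - 3))) = sqrt(-3607 + (-20 + 18 + 0 + 18*0)) = sqrt(-3607 + (-20 + 18 + 0 + 0)) = sqrt(-3607 - 2) = sqrt(-3609) = 3*I*sqrt(401)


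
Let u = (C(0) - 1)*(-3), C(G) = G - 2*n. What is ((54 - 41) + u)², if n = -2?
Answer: 16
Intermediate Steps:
C(G) = 4 + G (C(G) = G - 2*(-2) = G + 4 = 4 + G)
u = -9 (u = ((4 + 0) - 1)*(-3) = (4 - 1)*(-3) = 3*(-3) = -9)
((54 - 41) + u)² = ((54 - 41) - 9)² = (13 - 9)² = 4² = 16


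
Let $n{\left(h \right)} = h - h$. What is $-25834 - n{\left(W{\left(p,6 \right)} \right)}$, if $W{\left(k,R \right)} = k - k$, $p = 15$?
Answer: $-25834$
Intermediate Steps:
$W{\left(k,R \right)} = 0$
$n{\left(h \right)} = 0$
$-25834 - n{\left(W{\left(p,6 \right)} \right)} = -25834 - 0 = -25834 + 0 = -25834$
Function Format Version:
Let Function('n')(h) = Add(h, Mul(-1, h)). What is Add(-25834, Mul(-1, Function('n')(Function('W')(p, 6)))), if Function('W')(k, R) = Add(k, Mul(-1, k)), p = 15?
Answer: -25834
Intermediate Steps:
Function('W')(k, R) = 0
Function('n')(h) = 0
Add(-25834, Mul(-1, Function('n')(Function('W')(p, 6)))) = Add(-25834, Mul(-1, 0)) = Add(-25834, 0) = -25834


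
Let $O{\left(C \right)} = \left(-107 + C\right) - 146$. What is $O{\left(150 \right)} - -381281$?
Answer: $381178$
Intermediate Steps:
$O{\left(C \right)} = -253 + C$
$O{\left(150 \right)} - -381281 = \left(-253 + 150\right) - -381281 = -103 + 381281 = 381178$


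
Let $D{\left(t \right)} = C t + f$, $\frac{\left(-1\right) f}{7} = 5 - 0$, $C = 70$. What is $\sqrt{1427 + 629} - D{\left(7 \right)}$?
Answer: $-455 + 2 \sqrt{514} \approx -409.66$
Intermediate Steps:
$f = -35$ ($f = - 7 \left(5 - 0\right) = - 7 \left(5 + 0\right) = \left(-7\right) 5 = -35$)
$D{\left(t \right)} = -35 + 70 t$ ($D{\left(t \right)} = 70 t - 35 = -35 + 70 t$)
$\sqrt{1427 + 629} - D{\left(7 \right)} = \sqrt{1427 + 629} - \left(-35 + 70 \cdot 7\right) = \sqrt{2056} - \left(-35 + 490\right) = 2 \sqrt{514} - 455 = -455 + 2 \sqrt{514}$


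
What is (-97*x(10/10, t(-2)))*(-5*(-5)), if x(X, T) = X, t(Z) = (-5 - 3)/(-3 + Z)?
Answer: -2425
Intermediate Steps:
t(Z) = -8/(-3 + Z)
(-97*x(10/10, t(-2)))*(-5*(-5)) = (-970/10)*(-5*(-5)) = -970/10*25 = -97*1*25 = -97*25 = -2425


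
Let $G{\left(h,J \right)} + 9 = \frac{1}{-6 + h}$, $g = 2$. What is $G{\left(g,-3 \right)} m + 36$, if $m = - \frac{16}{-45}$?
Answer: $\frac{1472}{45} \approx 32.711$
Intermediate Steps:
$G{\left(h,J \right)} = -9 + \frac{1}{-6 + h}$
$m = \frac{16}{45}$ ($m = \left(-16\right) \left(- \frac{1}{45}\right) = \frac{16}{45} \approx 0.35556$)
$G{\left(g,-3 \right)} m + 36 = \frac{55 - 18}{-6 + 2} \cdot \frac{16}{45} + 36 = \frac{55 - 18}{-4} \cdot \frac{16}{45} + 36 = \left(- \frac{1}{4}\right) 37 \cdot \frac{16}{45} + 36 = \left(- \frac{37}{4}\right) \frac{16}{45} + 36 = - \frac{148}{45} + 36 = \frac{1472}{45}$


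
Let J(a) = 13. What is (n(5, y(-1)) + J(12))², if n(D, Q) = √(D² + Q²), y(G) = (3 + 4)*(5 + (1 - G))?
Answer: (13 + √2426)² ≈ 3875.6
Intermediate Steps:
y(G) = 42 - 7*G (y(G) = 7*(6 - G) = 42 - 7*G)
(n(5, y(-1)) + J(12))² = (√(5² + (42 - 7*(-1))²) + 13)² = (√(25 + (42 + 7)²) + 13)² = (√(25 + 49²) + 13)² = (√(25 + 2401) + 13)² = (√2426 + 13)² = (13 + √2426)²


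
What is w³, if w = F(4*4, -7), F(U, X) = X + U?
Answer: 729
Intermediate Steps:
F(U, X) = U + X
w = 9 (w = 4*4 - 7 = 16 - 7 = 9)
w³ = 9³ = 729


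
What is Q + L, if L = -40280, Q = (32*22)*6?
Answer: -36056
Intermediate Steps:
Q = 4224 (Q = 704*6 = 4224)
Q + L = 4224 - 40280 = -36056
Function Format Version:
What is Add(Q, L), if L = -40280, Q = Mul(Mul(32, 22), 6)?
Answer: -36056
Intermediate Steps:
Q = 4224 (Q = Mul(704, 6) = 4224)
Add(Q, L) = Add(4224, -40280) = -36056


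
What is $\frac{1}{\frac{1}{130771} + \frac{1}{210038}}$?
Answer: $\frac{27466879298}{340809} \approx 80593.0$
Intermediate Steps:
$\frac{1}{\frac{1}{130771} + \frac{1}{210038}} = \frac{1}{\frac{340809}{27466879298}} = \frac{27466879298}{340809}$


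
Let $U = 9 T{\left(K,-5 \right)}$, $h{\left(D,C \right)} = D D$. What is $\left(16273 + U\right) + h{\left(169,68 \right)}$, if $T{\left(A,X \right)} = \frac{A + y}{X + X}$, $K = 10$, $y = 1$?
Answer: $\frac{448241}{10} \approx 44824.0$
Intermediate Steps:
$T{\left(A,X \right)} = \frac{1 + A}{2 X}$ ($T{\left(A,X \right)} = \frac{A + 1}{X + X} = \frac{1 + A}{2 X}$)
$h{\left(D,C \right)} = D^{2}$
$U = - \frac{99}{10}$ ($U = 9 \frac{1 + 10}{2 \left(-5\right)} = 9 \cdot \frac{1}{2} \left(- \frac{1}{5}\right) 11 = 9 \left(- \frac{11}{10}\right) = - \frac{99}{10} \approx -9.9$)
$\left(16273 + U\right) + h{\left(169,68 \right)} = \left(16273 - \frac{99}{10}\right) + 169^{2} = \frac{162631}{10} + 28561 = \frac{448241}{10}$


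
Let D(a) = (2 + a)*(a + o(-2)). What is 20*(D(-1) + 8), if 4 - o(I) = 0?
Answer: 220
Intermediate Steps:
o(I) = 4 (o(I) = 4 - 1*0 = 4 + 0 = 4)
D(a) = (2 + a)*(4 + a) (D(a) = (2 + a)*(a + 4) = (2 + a)*(4 + a))
20*(D(-1) + 8) = 20*((8 + (-1)**2 + 6*(-1)) + 8) = 20*((8 + 1 - 6) + 8) = 20*(3 + 8) = 20*11 = 220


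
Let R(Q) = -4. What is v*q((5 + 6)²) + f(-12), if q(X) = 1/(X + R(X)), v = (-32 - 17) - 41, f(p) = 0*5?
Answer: -10/13 ≈ -0.76923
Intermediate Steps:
f(p) = 0
v = -90 (v = -49 - 41 = -90)
q(X) = 1/(-4 + X) (q(X) = 1/(X - 4) = 1/(-4 + X))
v*q((5 + 6)²) + f(-12) = -90/(-4 + (5 + 6)²) + 0 = -90/(-4 + 11²) + 0 = -90/(-4 + 121) + 0 = -90/117 + 0 = -90*1/117 + 0 = -10/13 + 0 = -10/13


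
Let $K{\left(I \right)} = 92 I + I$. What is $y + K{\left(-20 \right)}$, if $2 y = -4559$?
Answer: $- \frac{8279}{2} \approx -4139.5$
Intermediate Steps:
$y = - \frac{4559}{2}$ ($y = \frac{1}{2} \left(-4559\right) = - \frac{4559}{2} \approx -2279.5$)
$K{\left(I \right)} = 93 I$
$y + K{\left(-20 \right)} = - \frac{4559}{2} + 93 \left(-20\right) = - \frac{4559}{2} - 1860 = - \frac{8279}{2}$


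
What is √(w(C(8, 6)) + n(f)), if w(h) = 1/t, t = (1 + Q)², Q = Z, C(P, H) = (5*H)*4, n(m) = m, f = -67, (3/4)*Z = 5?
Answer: I*√35434/23 ≈ 8.1843*I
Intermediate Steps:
Z = 20/3 (Z = (4/3)*5 = 20/3 ≈ 6.6667)
C(P, H) = 20*H
Q = 20/3 ≈ 6.6667
t = 529/9 (t = (1 + 20/3)² = (23/3)² = 529/9 ≈ 58.778)
w(h) = 9/529 (w(h) = 1/(529/9) = 9/529)
√(w(C(8, 6)) + n(f)) = √(9/529 - 67) = √(-35434/529) = I*√35434/23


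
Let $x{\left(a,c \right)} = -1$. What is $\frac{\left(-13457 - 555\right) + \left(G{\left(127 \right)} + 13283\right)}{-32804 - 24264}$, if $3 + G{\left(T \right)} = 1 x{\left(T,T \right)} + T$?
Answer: $\frac{303}{28534} \approx 0.010619$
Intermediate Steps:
$G{\left(T \right)} = -4 + T$ ($G{\left(T \right)} = -3 + \left(1 \left(-1\right) + T\right) = -3 + \left(-1 + T\right) = -4 + T$)
$\frac{\left(-13457 - 555\right) + \left(G{\left(127 \right)} + 13283\right)}{-32804 - 24264} = \frac{\left(-13457 - 555\right) + \left(\left(-4 + 127\right) + 13283\right)}{-32804 - 24264} = \frac{-14012 + \left(123 + 13283\right)}{-57068} = \left(-14012 + 13406\right) \left(- \frac{1}{57068}\right) = \left(-606\right) \left(- \frac{1}{57068}\right) = \frac{303}{28534}$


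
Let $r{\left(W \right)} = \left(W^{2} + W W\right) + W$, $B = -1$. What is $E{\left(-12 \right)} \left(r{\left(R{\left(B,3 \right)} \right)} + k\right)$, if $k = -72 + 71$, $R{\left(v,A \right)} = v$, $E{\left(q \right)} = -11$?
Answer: $0$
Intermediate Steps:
$r{\left(W \right)} = W + 2 W^{2}$ ($r{\left(W \right)} = \left(W^{2} + W^{2}\right) + W = 2 W^{2} + W = W + 2 W^{2}$)
$k = -1$
$E{\left(-12 \right)} \left(r{\left(R{\left(B,3 \right)} \right)} + k\right) = - 11 \left(- (1 + 2 \left(-1\right)) - 1\right) = - 11 \left(- (1 - 2) - 1\right) = - 11 \left(\left(-1\right) \left(-1\right) - 1\right) = - 11 \left(1 - 1\right) = \left(-11\right) 0 = 0$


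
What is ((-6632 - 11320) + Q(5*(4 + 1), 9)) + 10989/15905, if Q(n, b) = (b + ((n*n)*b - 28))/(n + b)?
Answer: -4809182992/270385 ≈ -17786.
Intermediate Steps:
Q(n, b) = (-28 + b + b*n**2)/(b + n) (Q(n, b) = (b + (n**2*b - 28))/(b + n) = (b + (b*n**2 - 28))/(b + n) = (b + (-28 + b*n**2))/(b + n) = (-28 + b + b*n**2)/(b + n))
((-6632 - 11320) + Q(5*(4 + 1), 9)) + 10989/15905 = ((-6632 - 11320) + (-28 + 9 + 9*(5*(4 + 1))**2)/(9 + 5*(4 + 1))) + 10989/15905 = (-17952 + (-28 + 9 + 9*(5*5)**2)/(9 + 5*5)) + 10989*(1/15905) = (-17952 + (-28 + 9 + 9*25**2)/(9 + 25)) + 10989/15905 = (-17952 + (-28 + 9 + 9*625)/34) + 10989/15905 = (-17952 + (-28 + 9 + 5625)/34) + 10989/15905 = (-17952 + (1/34)*5606) + 10989/15905 = (-17952 + 2803/17) + 10989/15905 = -302381/17 + 10989/15905 = -4809182992/270385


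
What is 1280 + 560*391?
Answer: 220240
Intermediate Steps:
1280 + 560*391 = 1280 + 218960 = 220240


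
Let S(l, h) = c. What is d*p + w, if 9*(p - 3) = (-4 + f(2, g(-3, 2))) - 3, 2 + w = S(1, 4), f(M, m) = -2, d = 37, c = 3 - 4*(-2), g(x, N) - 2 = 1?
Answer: 83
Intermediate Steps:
g(x, N) = 3 (g(x, N) = 2 + 1 = 3)
c = 11 (c = 3 + 8 = 11)
S(l, h) = 11
w = 9 (w = -2 + 11 = 9)
p = 2 (p = 3 + ((-4 - 2) - 3)/9 = 3 + (-6 - 3)/9 = 3 + (⅑)*(-9) = 3 - 1 = 2)
d*p + w = 37*2 + 9 = 74 + 9 = 83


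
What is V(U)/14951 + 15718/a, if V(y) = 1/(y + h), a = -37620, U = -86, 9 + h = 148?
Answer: -6227476367/14905100430 ≈ -0.41781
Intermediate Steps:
h = 139 (h = -9 + 148 = 139)
V(y) = 1/(139 + y) (V(y) = 1/(y + 139) = 1/(139 + y))
V(U)/14951 + 15718/a = 1/((139 - 86)*14951) + 15718/(-37620) = (1/14951)/53 + 15718*(-1/37620) = (1/53)*(1/14951) - 7859/18810 = 1/792403 - 7859/18810 = -6227476367/14905100430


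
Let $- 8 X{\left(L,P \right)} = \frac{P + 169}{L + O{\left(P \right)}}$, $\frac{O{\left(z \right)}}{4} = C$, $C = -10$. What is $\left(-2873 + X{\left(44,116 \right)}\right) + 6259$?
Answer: $\frac{108067}{32} \approx 3377.1$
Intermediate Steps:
$O{\left(z \right)} = -40$ ($O{\left(z \right)} = 4 \left(-10\right) = -40$)
$X{\left(L,P \right)} = - \frac{169 + P}{8 \left(-40 + L\right)}$ ($X{\left(L,P \right)} = - \frac{\left(P + 169\right) \frac{1}{L - 40}}{8} = - \frac{\left(169 + P\right) \frac{1}{-40 + L}}{8} = - \frac{\frac{1}{-40 + L} \left(169 + P\right)}{8} = - \frac{169 + P}{8 \left(-40 + L\right)}$)
$\left(-2873 + X{\left(44,116 \right)}\right) + 6259 = \left(-2873 + \frac{-169 - 116}{8 \left(-40 + 44\right)}\right) + 6259 = \left(-2873 + \frac{-169 - 116}{8 \cdot 4}\right) + 6259 = \left(-2873 + \frac{1}{8} \cdot \frac{1}{4} \left(-285\right)\right) + 6259 = \left(-2873 - \frac{285}{32}\right) + 6259 = - \frac{92221}{32} + 6259 = \frac{108067}{32}$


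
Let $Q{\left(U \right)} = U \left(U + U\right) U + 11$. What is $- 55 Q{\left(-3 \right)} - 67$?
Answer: $2298$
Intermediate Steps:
$Q{\left(U \right)} = 11 + 2 U^{3}$ ($Q{\left(U \right)} = U 2 U U + 11 = 2 U^{2} U + 11 = 2 U^{3} + 11 = 11 + 2 U^{3}$)
$- 55 Q{\left(-3 \right)} - 67 = - 55 \left(11 + 2 \left(-3\right)^{3}\right) - 67 = - 55 \left(11 + 2 \left(-27\right)\right) - 67 = - 55 \left(11 - 54\right) - 67 = \left(-55\right) \left(-43\right) - 67 = 2365 - 67 = 2298$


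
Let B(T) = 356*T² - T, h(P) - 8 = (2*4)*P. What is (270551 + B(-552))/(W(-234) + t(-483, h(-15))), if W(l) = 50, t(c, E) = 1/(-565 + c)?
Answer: 113965521896/52399 ≈ 2.1750e+6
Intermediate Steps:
h(P) = 8 + 8*P (h(P) = 8 + (2*4)*P = 8 + 8*P)
B(T) = -T + 356*T²
(270551 + B(-552))/(W(-234) + t(-483, h(-15))) = (270551 - 552*(-1 + 356*(-552)))/(50 + 1/(-565 - 483)) = (270551 - 552*(-1 - 196512))/(50 + 1/(-1048)) = (270551 - 552*(-196513))/(50 - 1/1048) = (270551 + 108475176)/(52399/1048) = 108745727*(1048/52399) = 113965521896/52399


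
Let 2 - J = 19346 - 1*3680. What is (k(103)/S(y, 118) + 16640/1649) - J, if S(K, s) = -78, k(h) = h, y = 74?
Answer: 2015863081/128622 ≈ 15673.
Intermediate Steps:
J = -15664 (J = 2 - (19346 - 1*3680) = 2 - (19346 - 3680) = 2 - 1*15666 = 2 - 15666 = -15664)
(k(103)/S(y, 118) + 16640/1649) - J = (103/(-78) + 16640/1649) - 1*(-15664) = (103*(-1/78) + 16640*(1/1649)) + 15664 = (-103/78 + 16640/1649) + 15664 = 1128073/128622 + 15664 = 2015863081/128622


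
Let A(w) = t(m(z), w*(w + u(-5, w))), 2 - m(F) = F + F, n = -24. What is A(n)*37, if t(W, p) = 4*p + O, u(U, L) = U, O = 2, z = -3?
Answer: 103082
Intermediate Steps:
m(F) = 2 - 2*F (m(F) = 2 - (F + F) = 2 - 2*F)
t(W, p) = 2 + 4*p (t(W, p) = 4*p + 2 = 2 + 4*p)
A(w) = 2 + 4*w*(-5 + w) (A(w) = 2 + 4*(w*(w - 5)) = 2 + 4*(w*(-5 + w)) = 2 + 4*w*(-5 + w))
A(n)*37 = (2 + 4*(-24)*(-5 - 24))*37 = (2 + 4*(-24)*(-29))*37 = (2 + 2784)*37 = 2786*37 = 103082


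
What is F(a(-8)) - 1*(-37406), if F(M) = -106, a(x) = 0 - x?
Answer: 37300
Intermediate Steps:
a(x) = -x
F(a(-8)) - 1*(-37406) = -106 - 1*(-37406) = -106 + 37406 = 37300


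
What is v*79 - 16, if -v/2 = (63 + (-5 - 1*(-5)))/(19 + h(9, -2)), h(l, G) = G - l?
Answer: -5041/4 ≈ -1260.3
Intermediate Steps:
v = -63/4 (v = -2*(63 + (-5 - 1*(-5)))/(19 + (-2 - 1*9)) = -2*(63 + (-5 + 5))/(19 + (-2 - 9)) = -2*(63 + 0)/(19 - 11) = -126/8 = -2*63/8 = -63/4 ≈ -15.750)
v*79 - 16 = -63/4*79 - 16 = -4977/4 - 16 = -5041/4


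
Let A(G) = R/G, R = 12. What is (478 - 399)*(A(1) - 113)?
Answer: -7979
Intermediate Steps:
A(G) = 12/G
(478 - 399)*(A(1) - 113) = (478 - 399)*(12/1 - 113) = 79*(12*1 - 113) = 79*(12 - 113) = 79*(-101) = -7979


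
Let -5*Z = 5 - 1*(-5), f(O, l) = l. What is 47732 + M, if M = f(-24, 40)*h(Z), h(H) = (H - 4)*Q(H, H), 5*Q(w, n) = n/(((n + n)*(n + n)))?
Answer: 47738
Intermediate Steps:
Z = -2 (Z = -(5 - 1*(-5))/5 = -(5 + 5)/5 = -⅕*10 = -2)
Q(w, n) = 1/(20*n) (Q(w, n) = (n/(((n + n)*(n + n))))/5 = (n/(((2*n)*(2*n))))/5 = (n/((4*n²)))/5 = (n*(1/(4*n²)))/5 = (1/(4*n))/5 = 1/(20*n))
h(H) = (-4 + H)/(20*H) (h(H) = (H - 4)*(1/(20*H)) = (-4 + H)*(1/(20*H)) = (-4 + H)/(20*H))
M = 6 (M = 40*((1/20)*(-4 - 2)/(-2)) = 40*((1/20)*(-½)*(-6)) = 40*(3/20) = 6)
47732 + M = 47732 + 6 = 47738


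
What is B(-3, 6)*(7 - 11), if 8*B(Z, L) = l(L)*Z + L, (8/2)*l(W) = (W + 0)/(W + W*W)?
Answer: -165/56 ≈ -2.9464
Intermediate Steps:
l(W) = W/(4*(W + W²)) (l(W) = ((W + 0)/(W + W*W))/4 = (W/(W + W²))/4 = W/(4*(W + W²)))
B(Z, L) = L/8 + Z/(32*(1 + L)) (B(Z, L) = ((1/(4*(1 + L)))*Z + L)/8 = (Z/(4*(1 + L)) + L)/8 = (L + Z/(4*(1 + L)))/8 = L/8 + Z/(32*(1 + L)))
B(-3, 6)*(7 - 11) = ((-3 + 4*6*(1 + 6))/(32*(1 + 6)))*(7 - 11) = ((1/32)*(-3 + 4*6*7)/7)*(-4) = ((1/32)*(⅐)*(-3 + 168))*(-4) = ((1/32)*(⅐)*165)*(-4) = (165/224)*(-4) = -165/56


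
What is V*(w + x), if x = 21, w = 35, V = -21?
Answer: -1176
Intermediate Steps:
V*(w + x) = -21*(35 + 21) = -21*56 = -1176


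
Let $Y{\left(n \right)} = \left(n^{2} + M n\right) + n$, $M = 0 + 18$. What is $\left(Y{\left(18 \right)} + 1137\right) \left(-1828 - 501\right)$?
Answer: $-4199187$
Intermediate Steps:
$M = 18$
$Y{\left(n \right)} = n^{2} + 19 n$ ($Y{\left(n \right)} = \left(n^{2} + 18 n\right) + n = n^{2} + 19 n$)
$\left(Y{\left(18 \right)} + 1137\right) \left(-1828 - 501\right) = \left(18 \left(19 + 18\right) + 1137\right) \left(-1828 - 501\right) = \left(18 \cdot 37 + 1137\right) \left(-2329\right) = \left(666 + 1137\right) \left(-2329\right) = 1803 \left(-2329\right) = -4199187$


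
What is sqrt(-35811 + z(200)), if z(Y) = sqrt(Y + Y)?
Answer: I*sqrt(35791) ≈ 189.19*I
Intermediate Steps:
z(Y) = sqrt(2)*sqrt(Y) (z(Y) = sqrt(2*Y) = sqrt(2)*sqrt(Y))
sqrt(-35811 + z(200)) = sqrt(-35811 + sqrt(2)*sqrt(200)) = sqrt(-35811 + sqrt(2)*(10*sqrt(2))) = sqrt(-35811 + 20) = sqrt(-35791) = I*sqrt(35791)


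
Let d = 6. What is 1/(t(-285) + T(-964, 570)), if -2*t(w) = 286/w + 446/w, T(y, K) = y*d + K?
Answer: -95/495208 ≈ -0.00019184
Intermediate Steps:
T(y, K) = K + 6*y (T(y, K) = y*6 + K = 6*y + K = K + 6*y)
t(w) = -366/w (t(w) = -(286/w + 446/w)/2 = -366/w)
1/(t(-285) + T(-964, 570)) = 1/(-366/(-285) + (570 + 6*(-964))) = 1/(-366*(-1/285) + (570 - 5784)) = 1/(122/95 - 5214) = 1/(-495208/95) = -95/495208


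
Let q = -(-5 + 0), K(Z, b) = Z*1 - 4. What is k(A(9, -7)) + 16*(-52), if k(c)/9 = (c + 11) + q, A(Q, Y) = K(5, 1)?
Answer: -679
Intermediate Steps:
K(Z, b) = -4 + Z (K(Z, b) = Z - 4 = -4 + Z)
A(Q, Y) = 1 (A(Q, Y) = -4 + 5 = 1)
q = 5 (q = -1*(-5) = 5)
k(c) = 144 + 9*c (k(c) = 9*((c + 11) + 5) = 9*((11 + c) + 5) = 9*(16 + c) = 144 + 9*c)
k(A(9, -7)) + 16*(-52) = (144 + 9*1) + 16*(-52) = (144 + 9) - 832 = 153 - 832 = -679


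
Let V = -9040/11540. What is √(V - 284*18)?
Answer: 2*I*√425548463/577 ≈ 71.504*I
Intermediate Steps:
V = -452/577 (V = -9040*1/11540 = -452/577 ≈ -0.78336)
√(V - 284*18) = √(-452/577 - 284*18) = √(-452/577 - 5112) = √(-2950076/577) = 2*I*√425548463/577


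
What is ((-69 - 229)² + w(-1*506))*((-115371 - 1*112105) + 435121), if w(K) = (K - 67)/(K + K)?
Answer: 18661102039545/1012 ≈ 1.8440e+10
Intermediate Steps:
w(K) = (-67 + K)/(2*K) (w(K) = (-67 + K)/((2*K)) = (-67 + K)*(1/(2*K)) = (-67 + K)/(2*K))
((-69 - 229)² + w(-1*506))*((-115371 - 1*112105) + 435121) = ((-69 - 229)² + (-67 - 1*506)/(2*((-1*506))))*((-115371 - 1*112105) + 435121) = ((-298)² + (½)*(-67 - 506)/(-506))*((-115371 - 112105) + 435121) = (88804 + (½)*(-1/506)*(-573))*(-227476 + 435121) = (88804 + 573/1012)*207645 = (89870221/1012)*207645 = 18661102039545/1012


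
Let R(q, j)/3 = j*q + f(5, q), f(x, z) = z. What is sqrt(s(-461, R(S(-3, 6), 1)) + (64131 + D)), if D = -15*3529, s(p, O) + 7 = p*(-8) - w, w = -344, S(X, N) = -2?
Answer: sqrt(15221) ≈ 123.37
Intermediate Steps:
R(q, j) = 3*q + 3*j*q (R(q, j) = 3*(j*q + q) = 3*(q + j*q) = 3*q + 3*j*q)
s(p, O) = 337 - 8*p (s(p, O) = -7 + (p*(-8) - 1*(-344)) = -7 + (-8*p + 344) = -7 + (344 - 8*p) = 337 - 8*p)
D = -52935
sqrt(s(-461, R(S(-3, 6), 1)) + (64131 + D)) = sqrt((337 - 8*(-461)) + (64131 - 52935)) = sqrt((337 + 3688) + 11196) = sqrt(4025 + 11196) = sqrt(15221)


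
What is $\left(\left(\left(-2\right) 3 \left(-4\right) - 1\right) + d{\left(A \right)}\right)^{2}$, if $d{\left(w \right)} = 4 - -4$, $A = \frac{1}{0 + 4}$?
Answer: $961$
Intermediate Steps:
$A = \frac{1}{4} \approx 0.25$
$d{\left(w \right)} = 8$ ($d{\left(w \right)} = 4 + 4 = 8$)
$\left(\left(\left(-2\right) 3 \left(-4\right) - 1\right) + d{\left(A \right)}\right)^{2} = \left(\left(\left(-2\right) 3 \left(-4\right) - 1\right) + 8\right)^{2} = \left(\left(\left(-6\right) \left(-4\right) - 1\right) + 8\right)^{2} = \left(\left(24 - 1\right) + 8\right)^{2} = \left(23 + 8\right)^{2} = 31^{2} = 961$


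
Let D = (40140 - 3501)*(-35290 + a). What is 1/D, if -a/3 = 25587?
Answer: -1/4105436589 ≈ -2.4358e-10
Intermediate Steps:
a = -76761 (a = -3*25587 = -76761)
D = -4105436589 (D = (40140 - 3501)*(-35290 - 76761) = 36639*(-112051) = -4105436589)
1/D = 1/(-4105436589) = -1/4105436589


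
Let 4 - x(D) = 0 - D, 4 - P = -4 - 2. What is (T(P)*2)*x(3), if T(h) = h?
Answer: 140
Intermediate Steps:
P = 10 (P = 4 - (-4 - 2) = 4 - 1*(-6) = 4 + 6 = 10)
x(D) = 4 + D (x(D) = 4 - (0 - D) = 4 - (-1)*D = 4 + D)
(T(P)*2)*x(3) = (10*2)*(4 + 3) = 20*7 = 140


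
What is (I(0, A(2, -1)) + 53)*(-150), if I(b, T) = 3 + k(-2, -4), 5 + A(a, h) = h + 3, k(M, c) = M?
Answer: -8100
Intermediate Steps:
A(a, h) = -2 + h (A(a, h) = -5 + (h + 3) = -5 + (3 + h) = -2 + h)
I(b, T) = 1 (I(b, T) = 3 - 2 = 1)
(I(0, A(2, -1)) + 53)*(-150) = (1 + 53)*(-150) = 54*(-150) = -8100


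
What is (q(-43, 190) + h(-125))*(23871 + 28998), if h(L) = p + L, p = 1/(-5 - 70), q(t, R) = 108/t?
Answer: -7247775964/1075 ≈ -6.7421e+6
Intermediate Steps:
p = -1/75 (p = 1/(-75) = -1/75 ≈ -0.013333)
h(L) = -1/75 + L
(q(-43, 190) + h(-125))*(23871 + 28998) = (108/(-43) + (-1/75 - 125))*(23871 + 28998) = (108*(-1/43) - 9376/75)*52869 = (-108/43 - 9376/75)*52869 = -411268/3225*52869 = -7247775964/1075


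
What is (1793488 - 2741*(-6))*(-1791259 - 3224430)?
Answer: -9078066054526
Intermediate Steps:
(1793488 - 2741*(-6))*(-1791259 - 3224430) = (1793488 + 16446)*(-5015689) = 1809934*(-5015689) = -9078066054526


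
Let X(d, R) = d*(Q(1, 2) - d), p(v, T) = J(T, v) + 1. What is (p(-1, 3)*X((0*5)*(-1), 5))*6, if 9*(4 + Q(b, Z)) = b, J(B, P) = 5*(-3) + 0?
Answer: 0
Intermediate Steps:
J(B, P) = -15 (J(B, P) = -15 + 0 = -15)
p(v, T) = -14 (p(v, T) = -15 + 1 = -14)
Q(b, Z) = -4 + b/9
X(d, R) = d*(-35/9 - d) (X(d, R) = d*((-4 + (⅑)*1) - d) = d*((-4 + ⅑) - d) = d*(-35/9 - d))
(p(-1, 3)*X((0*5)*(-1), 5))*6 = -(-14)*(0*5)*(-1)*(35 + 9*((0*5)*(-1)))/9*6 = -(-14)*0*(-1)*(35 + 9*(0*(-1)))/9*6 = -(-14)*0*(35 + 9*0)/9*6 = -(-14)*0*(35 + 0)/9*6 = -(-14)*0*35/9*6 = -14*0*6 = 0*6 = 0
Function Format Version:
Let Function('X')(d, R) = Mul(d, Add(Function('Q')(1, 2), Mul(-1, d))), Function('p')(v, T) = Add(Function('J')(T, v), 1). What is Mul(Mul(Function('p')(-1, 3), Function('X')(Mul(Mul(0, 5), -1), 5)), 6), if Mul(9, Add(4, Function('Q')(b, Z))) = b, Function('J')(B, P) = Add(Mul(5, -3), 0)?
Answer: 0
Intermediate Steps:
Function('J')(B, P) = -15 (Function('J')(B, P) = Add(-15, 0) = -15)
Function('p')(v, T) = -14 (Function('p')(v, T) = Add(-15, 1) = -14)
Function('Q')(b, Z) = Add(-4, Mul(Rational(1, 9), b))
Function('X')(d, R) = Mul(d, Add(Rational(-35, 9), Mul(-1, d))) (Function('X')(d, R) = Mul(d, Add(Add(-4, Mul(Rational(1, 9), 1)), Mul(-1, d))) = Mul(d, Add(Add(-4, Rational(1, 9)), Mul(-1, d))) = Mul(d, Add(Rational(-35, 9), Mul(-1, d))))
Mul(Mul(Function('p')(-1, 3), Function('X')(Mul(Mul(0, 5), -1), 5)), 6) = Mul(Mul(-14, Mul(Rational(-1, 9), Mul(Mul(0, 5), -1), Add(35, Mul(9, Mul(Mul(0, 5), -1))))), 6) = Mul(Mul(-14, Mul(Rational(-1, 9), Mul(0, -1), Add(35, Mul(9, Mul(0, -1))))), 6) = Mul(Mul(-14, Mul(Rational(-1, 9), 0, Add(35, Mul(9, 0)))), 6) = Mul(Mul(-14, Mul(Rational(-1, 9), 0, Add(35, 0))), 6) = Mul(Mul(-14, Mul(Rational(-1, 9), 0, 35)), 6) = Mul(Mul(-14, 0), 6) = Mul(0, 6) = 0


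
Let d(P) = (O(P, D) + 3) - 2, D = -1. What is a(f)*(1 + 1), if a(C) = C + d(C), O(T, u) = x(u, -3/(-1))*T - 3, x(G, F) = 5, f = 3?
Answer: 32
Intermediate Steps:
O(T, u) = -3 + 5*T (O(T, u) = 5*T - 3 = -3 + 5*T)
d(P) = -2 + 5*P (d(P) = ((-3 + 5*P) + 3) - 2 = 5*P - 2 = -2 + 5*P)
a(C) = -2 + 6*C (a(C) = C + (-2 + 5*C) = -2 + 6*C)
a(f)*(1 + 1) = (-2 + 6*3)*(1 + 1) = (-2 + 18)*2 = 16*2 = 32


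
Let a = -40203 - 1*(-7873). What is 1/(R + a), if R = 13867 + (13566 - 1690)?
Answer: -1/6587 ≈ -0.00015181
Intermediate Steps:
R = 25743 (R = 13867 + 11876 = 25743)
a = -32330 (a = -40203 + 7873 = -32330)
1/(R + a) = 1/(25743 - 32330) = 1/(-6587) = -1/6587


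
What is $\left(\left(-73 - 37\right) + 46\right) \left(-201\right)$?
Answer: $12864$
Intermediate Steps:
$\left(\left(-73 - 37\right) + 46\right) \left(-201\right) = \left(-110 + 46\right) \left(-201\right) = \left(-64\right) \left(-201\right) = 12864$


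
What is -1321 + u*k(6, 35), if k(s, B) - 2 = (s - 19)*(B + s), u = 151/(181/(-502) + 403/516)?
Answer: -10456657451/54455 ≈ -1.9202e+5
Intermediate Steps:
u = 19556916/54455 (u = 151/(181*(-1/502) + 403*(1/516)) = 151/(-181/502 + 403/516) = 151/(54455/129516) = 151*(129516/54455) = 19556916/54455 ≈ 359.14)
k(s, B) = 2 + (-19 + s)*(B + s) (k(s, B) = 2 + (s - 19)*(B + s) = 2 + (-19 + s)*(B + s))
-1321 + u*k(6, 35) = -1321 + 19556916*(2 + 6² - 19*35 - 19*6 + 35*6)/54455 = -1321 + 19556916*(2 + 36 - 665 - 114 + 210)/54455 = -1321 + (19556916/54455)*(-531) = -1321 - 10384722396/54455 = -10456657451/54455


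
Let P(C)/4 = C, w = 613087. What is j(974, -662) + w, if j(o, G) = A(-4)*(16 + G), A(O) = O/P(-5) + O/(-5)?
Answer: 612441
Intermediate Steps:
P(C) = 4*C
A(O) = -O/4 (A(O) = O/((4*(-5))) + O/(-5) = O/(-20) + O*(-⅕) = O*(-1/20) - O/5 = -O/20 - O/5 = -O/4)
j(o, G) = 16 + G (j(o, G) = (-¼*(-4))*(16 + G) = 1*(16 + G) = 16 + G)
j(974, -662) + w = (16 - 662) + 613087 = -646 + 613087 = 612441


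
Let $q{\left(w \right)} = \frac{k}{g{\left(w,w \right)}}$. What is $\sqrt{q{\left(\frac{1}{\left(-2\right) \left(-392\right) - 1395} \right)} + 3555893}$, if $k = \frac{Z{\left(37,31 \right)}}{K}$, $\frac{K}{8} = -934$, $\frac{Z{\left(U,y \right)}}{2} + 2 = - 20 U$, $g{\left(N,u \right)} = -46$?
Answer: $\frac{\sqrt{6563841712739506}}{42964} \approx 1885.7$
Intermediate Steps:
$Z{\left(U,y \right)} = -4 - 40 U$ ($Z{\left(U,y \right)} = -4 + 2 \left(- 20 U\right) = -4 - 40 U$)
$K = -7472$ ($K = 8 \left(-934\right) = -7472$)
$k = \frac{371}{1868}$ ($k = \frac{-4 - 1480}{-7472} = \left(-4 - 1480\right) \left(- \frac{1}{7472}\right) = \left(-1484\right) \left(- \frac{1}{7472}\right) = \frac{371}{1868} \approx 0.19861$)
$q{\left(w \right)} = - \frac{371}{85928}$ ($q{\left(w \right)} = \frac{371}{1868 \left(-46\right)} = \frac{371}{1868} \left(- \frac{1}{46}\right) = - \frac{371}{85928}$)
$\sqrt{q{\left(\frac{1}{\left(-2\right) \left(-392\right) - 1395} \right)} + 3555893} = \sqrt{- \frac{371}{85928} + 3555893} = \sqrt{\frac{305550773333}{85928}} = \frac{\sqrt{6563841712739506}}{42964}$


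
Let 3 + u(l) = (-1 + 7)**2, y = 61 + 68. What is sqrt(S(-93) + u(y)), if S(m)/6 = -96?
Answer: I*sqrt(543) ≈ 23.302*I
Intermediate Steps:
S(m) = -576 (S(m) = 6*(-96) = -576)
y = 129
u(l) = 33 (u(l) = -3 + (-1 + 7)**2 = -3 + 6**2 = -3 + 36 = 33)
sqrt(S(-93) + u(y)) = sqrt(-576 + 33) = sqrt(-543) = I*sqrt(543)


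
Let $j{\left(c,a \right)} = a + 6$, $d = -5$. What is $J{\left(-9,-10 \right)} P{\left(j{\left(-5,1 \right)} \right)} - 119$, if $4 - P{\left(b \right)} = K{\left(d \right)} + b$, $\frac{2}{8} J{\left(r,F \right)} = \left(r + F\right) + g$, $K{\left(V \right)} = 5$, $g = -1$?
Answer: $521$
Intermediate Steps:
$j{\left(c,a \right)} = 6 + a$
$J{\left(r,F \right)} = -4 + 4 F + 4 r$ ($J{\left(r,F \right)} = 4 \left(\left(r + F\right) - 1\right) = 4 \left(\left(F + r\right) - 1\right) = 4 \left(-1 + F + r\right) = -4 + 4 F + 4 r$)
$P{\left(b \right)} = -1 - b$ ($P{\left(b \right)} = 4 - \left(5 + b\right) = -1 - b$)
$J{\left(-9,-10 \right)} P{\left(j{\left(-5,1 \right)} \right)} - 119 = \left(-4 + 4 \left(-10\right) + 4 \left(-9\right)\right) \left(-1 - \left(6 + 1\right)\right) - 119 = \left(-4 - 40 - 36\right) \left(-1 - 7\right) - 119 = - 80 \left(-1 - 7\right) - 119 = \left(-80\right) \left(-8\right) - 119 = 640 - 119 = 521$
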